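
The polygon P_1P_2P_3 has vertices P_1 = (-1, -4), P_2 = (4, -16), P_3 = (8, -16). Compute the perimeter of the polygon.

|P_1P_2| = √((5)² + (-12)²) = √169 = 13
|P_2P_3| = √((4)² + (0)²) = √16 = 4
|P_3P_1| = √((-9)² + (12)²) = √225 = 15
Perimeter = 13 + 4 + 15 = 32.

32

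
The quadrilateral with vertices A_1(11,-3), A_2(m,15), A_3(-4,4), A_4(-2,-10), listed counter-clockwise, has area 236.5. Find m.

12

The doubled signed area Σ (x_i y_{i+1} − x_{i+1} y_i) is linear in m.
With m=0 it equals 389; the coefficient of m is 7 (from the two edges through A_2).
So 7·m + 389 = 2·236.5 = 473 ⇒ m = 12.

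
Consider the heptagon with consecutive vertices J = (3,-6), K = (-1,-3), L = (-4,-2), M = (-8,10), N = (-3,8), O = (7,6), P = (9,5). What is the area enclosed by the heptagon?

138.5

Apply Gauss's area formula: 2A = Σ (x_i·y_{i+1} − x_{i+1}·y_i), indices taken mod 7.
Σ = (-15) + (-10) + (-56) + (-34) + (-74) + (-19) + (-69) = -277
Area = |Σ|/2 = 138.5.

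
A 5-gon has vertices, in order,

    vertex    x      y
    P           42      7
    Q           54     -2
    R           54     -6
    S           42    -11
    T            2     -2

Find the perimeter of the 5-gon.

|PQ| = √((12)² + (-9)²) = √225 = 15
|QR| = √((0)² + (-4)²) = √16 = 4
|RS| = √((-12)² + (-5)²) = √169 = 13
|ST| = √((-40)² + (9)²) = √1681 = 41
|TP| = √((40)² + (9)²) = √1681 = 41
Perimeter = 15 + 4 + 13 + 41 + 41 = 114.

114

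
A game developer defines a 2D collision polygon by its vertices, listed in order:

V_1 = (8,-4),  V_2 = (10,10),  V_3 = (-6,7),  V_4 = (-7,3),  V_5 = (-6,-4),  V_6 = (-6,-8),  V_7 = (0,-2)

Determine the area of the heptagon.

Apply Gauss's area formula: 2A = Σ (x_i·y_{i+1} − x_{i+1}·y_i), indices taken mod 7.
Cross-terms: 120, 130, 31, 46, 24, 12, 16  ⇒  Σ = 379
Area = |Σ|/2 = 189.5.

189.5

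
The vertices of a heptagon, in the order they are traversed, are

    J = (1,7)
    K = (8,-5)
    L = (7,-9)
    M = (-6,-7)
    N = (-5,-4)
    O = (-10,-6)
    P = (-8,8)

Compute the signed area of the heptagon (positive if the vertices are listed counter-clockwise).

-207

Apply the shoelace formula: 2A = Σ (x_i·y_{i+1} − x_{i+1}·y_i), indices taken mod 7.
Cross-terms: -61, -37, -103, -11, -10, -128, -64  ⇒  Σ = -414
Signed area = Σ/2 = -207 (negative ⇒ clockwise traversal).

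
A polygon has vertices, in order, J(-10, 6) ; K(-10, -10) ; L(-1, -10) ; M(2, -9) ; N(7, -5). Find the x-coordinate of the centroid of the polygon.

Apply the shoelace formula. First the cross-terms c_i = x_i·y_{i+1} − x_{i+1}·y_i:
  160, 90, 29, 53, -8  ⇒  2A = 324, A = 162.
Then Σ (x_i + x_{i+1})·c_i = -3660, so x̄ = -3660 / (6·162) = -305/81.

-305/81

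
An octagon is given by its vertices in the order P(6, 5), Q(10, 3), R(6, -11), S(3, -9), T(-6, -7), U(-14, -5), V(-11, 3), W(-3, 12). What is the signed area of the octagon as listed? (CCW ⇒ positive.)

Σ = (-32) + (-128) + (-21) + (-75) + (-68) + (-97) + (-123) + (-87) = -631
Signed area = Σ/2 = -315.5 (negative ⇒ clockwise traversal).

-315.5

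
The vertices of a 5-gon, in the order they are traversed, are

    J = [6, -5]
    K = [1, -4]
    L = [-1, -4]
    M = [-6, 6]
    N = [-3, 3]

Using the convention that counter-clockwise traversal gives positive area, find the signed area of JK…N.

Apply Gauss's area formula: 2A = Σ (x_i·y_{i+1} − x_{i+1}·y_i), indices taken mod 5.
Cross-terms: -19, -8, -30, 0, -3  ⇒  Σ = -60
Signed area = Σ/2 = -30 (negative ⇒ clockwise traversal).

-30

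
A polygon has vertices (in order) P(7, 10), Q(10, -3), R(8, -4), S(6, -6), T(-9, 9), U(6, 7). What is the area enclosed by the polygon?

133.5

P→Q: (7)(-3) − (10)(10) = -121
Q→R: (10)(-4) − (8)(-3) = -16
R→S: (8)(-6) − (6)(-4) = -24
S→T: (6)(9) − (-9)(-6) = 0
T→U: (-9)(7) − (6)(9) = -117
U→P: (6)(10) − (7)(7) = 11
Σ = -267
Area = |Σ|/2 = 133.5.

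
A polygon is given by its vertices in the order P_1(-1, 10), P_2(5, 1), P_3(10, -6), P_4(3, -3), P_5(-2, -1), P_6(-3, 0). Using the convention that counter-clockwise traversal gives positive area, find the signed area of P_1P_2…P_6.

P_1→P_2: (-1)(1) − (5)(10) = -51
P_2→P_3: (5)(-6) − (10)(1) = -40
P_3→P_4: (10)(-3) − (3)(-6) = -12
P_4→P_5: (3)(-1) − (-2)(-3) = -9
P_5→P_6: (-2)(0) − (-3)(-1) = -3
P_6→P_1: (-3)(10) − (-1)(0) = -30
Σ = -145
Signed area = Σ/2 = -72.5 (negative ⇒ clockwise traversal).

-72.5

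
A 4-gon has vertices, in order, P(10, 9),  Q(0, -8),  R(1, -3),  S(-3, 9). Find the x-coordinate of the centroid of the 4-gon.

Apply Gauss's area formula. First the cross-terms c_i = x_i·y_{i+1} − x_{i+1}·y_i:
  -80, 8, 0, -117  ⇒  2A = -189, A = -94.5.
Then Σ (x_i + x_{i+1})·c_i = -1611, so x̄ = -1611 / (6·(-94.5)) = 179/63.

179/63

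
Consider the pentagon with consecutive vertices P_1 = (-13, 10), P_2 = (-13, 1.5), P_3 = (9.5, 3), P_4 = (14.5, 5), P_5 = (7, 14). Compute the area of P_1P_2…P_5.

240.625

Apply the shoelace (surveyor's) formula: 2A = Σ (x_i·y_{i+1} − x_{i+1}·y_i), indices taken mod 5.
Cross-terms: 110.5, -53.25, 4, 168, 252  ⇒  Σ = 481.25
Area = |Σ|/2 = 240.625.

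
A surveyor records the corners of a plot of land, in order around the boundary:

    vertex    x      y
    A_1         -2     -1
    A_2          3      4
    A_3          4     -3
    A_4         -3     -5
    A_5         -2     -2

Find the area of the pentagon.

32.5

Σ = (-5) + (-25) + (-29) + (-4) + (-2) = -65
Area = |Σ|/2 = 32.5.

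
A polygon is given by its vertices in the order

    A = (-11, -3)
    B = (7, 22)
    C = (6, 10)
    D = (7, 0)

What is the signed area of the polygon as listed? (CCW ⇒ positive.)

-187

Apply the surveyor's formula: 2A = Σ (x_i·y_{i+1} − x_{i+1}·y_i), indices taken mod 4.
Σ = (-221) + (-62) + (-70) + (-21) = -374
Signed area = Σ/2 = -187 (negative ⇒ clockwise traversal).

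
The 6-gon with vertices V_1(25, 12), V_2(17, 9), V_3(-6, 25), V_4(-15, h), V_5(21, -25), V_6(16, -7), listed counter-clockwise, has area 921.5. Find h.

1

Write out the shoelace sum; only the two edges meeting at V_4 involve h:
2·Area = [((-6)·h − (-15)·25) + ((-15)·(-25) − 21·h)] + 1120
       = -27·h + 1870 = 1843
⇒ h = 1.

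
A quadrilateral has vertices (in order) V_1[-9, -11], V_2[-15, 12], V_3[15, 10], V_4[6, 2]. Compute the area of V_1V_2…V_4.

Σ = (-273) + (-330) + (-30) + (-48) = -681
Area = |Σ|/2 = 340.5.

340.5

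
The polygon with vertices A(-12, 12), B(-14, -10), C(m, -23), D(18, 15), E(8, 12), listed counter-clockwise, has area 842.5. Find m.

13

The doubled signed area Σ (x_i y_{i+1} − x_{i+1} y_i) is linear in m.
With m=0 it equals 1360; the coefficient of m is 25 (from the two edges through C).
So 25·m + 1360 = 2·842.5 = 1685 ⇒ m = 13.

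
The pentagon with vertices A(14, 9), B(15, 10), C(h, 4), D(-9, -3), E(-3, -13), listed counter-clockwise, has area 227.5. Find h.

The doubled signed area Σ (x_i y_{i+1} − x_{i+1} y_i) is linear in h.
With h=0 it equals 364; the coefficient of h is -13 (from the two edges through C).
So -13·h + 364 = 2·227.5 = 455 ⇒ h = -7.

-7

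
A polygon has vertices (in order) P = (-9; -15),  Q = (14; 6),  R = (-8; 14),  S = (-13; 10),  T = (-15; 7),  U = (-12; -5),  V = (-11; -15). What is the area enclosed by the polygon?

Σ = (156) + (244) + (102) + (59) + (159) + (125) + (30) = 875
Area = |Σ|/2 = 437.5.

437.5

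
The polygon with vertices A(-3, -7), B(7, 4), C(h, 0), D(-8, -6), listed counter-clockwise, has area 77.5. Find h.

-8

Write out the shoelace sum; only the two edges meeting at C involve h:
2·Area = [(7·0 − h·4) + (h·(-6) − (-8)·0)] + 75
       = -10·h + 75 = 155
⇒ h = -8.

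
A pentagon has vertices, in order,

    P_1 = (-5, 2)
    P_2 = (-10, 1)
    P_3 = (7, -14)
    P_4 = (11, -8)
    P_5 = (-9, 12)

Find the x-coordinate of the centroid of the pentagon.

56/87

Apply the surveyor's formula. First the cross-terms c_i = x_i·y_{i+1} − x_{i+1}·y_i:
  15, 133, 98, 60, 42  ⇒  2A = 348, A = 174.
Then Σ (x_i + x_{i+1})·c_i = 672, so x̄ = 672 / (6·174) = 56/87.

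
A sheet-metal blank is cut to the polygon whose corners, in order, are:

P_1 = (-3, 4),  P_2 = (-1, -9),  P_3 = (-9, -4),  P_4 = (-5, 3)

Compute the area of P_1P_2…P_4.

Apply the shoelace formula: 2A = Σ (x_i·y_{i+1} − x_{i+1}·y_i), indices taken mod 4.
Σ = (31) + (-77) + (-47) + (-11) = -104
Area = |Σ|/2 = 52.

52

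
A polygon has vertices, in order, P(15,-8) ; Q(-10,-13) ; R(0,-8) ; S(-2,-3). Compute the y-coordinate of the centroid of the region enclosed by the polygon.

Apply the shoelace formula. First the cross-terms c_i = x_i·y_{i+1} − x_{i+1}·y_i:
  -275, 80, -16, 61  ⇒  2A = -150, A = -75.
Then Σ (y_i + y_{i+1})·c_i = 3600, so ȳ = 3600 / (6·(-75)) = -8.

-8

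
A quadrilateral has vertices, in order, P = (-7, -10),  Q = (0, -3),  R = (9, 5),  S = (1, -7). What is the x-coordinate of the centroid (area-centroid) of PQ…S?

230/237

Apply the surveyor's formula. First the cross-terms c_i = x_i·y_{i+1} − x_{i+1}·y_i:
  21, 27, -68, -59  ⇒  2A = -79, A = -39.5.
Then Σ (x_i + x_{i+1})·c_i = -230, so x̄ = -230 / (6·(-39.5)) = 230/237.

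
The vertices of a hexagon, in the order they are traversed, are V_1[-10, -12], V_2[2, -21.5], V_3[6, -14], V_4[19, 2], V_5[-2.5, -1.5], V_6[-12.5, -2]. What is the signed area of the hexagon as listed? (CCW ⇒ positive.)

Apply Gauss's area formula: 2A = Σ (x_i·y_{i+1} − x_{i+1}·y_i), indices taken mod 6.
V_1→V_2: (-10)(-21.5) − (2)(-12) = 239
V_2→V_3: (2)(-14) − (6)(-21.5) = 101
V_3→V_4: (6)(2) − (19)(-14) = 278
V_4→V_5: (19)(-1.5) − (-2.5)(2) = -23.5
V_5→V_6: (-2.5)(-2) − (-12.5)(-1.5) = -13.75
V_6→V_1: (-12.5)(-12) − (-10)(-2) = 130
Σ = 710.75
Signed area = Σ/2 = 355.375 (positive ⇒ counter-clockwise traversal).

355.375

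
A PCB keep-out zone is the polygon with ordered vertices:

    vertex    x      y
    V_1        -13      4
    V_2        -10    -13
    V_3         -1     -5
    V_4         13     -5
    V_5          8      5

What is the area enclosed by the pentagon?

Σ = (209) + (37) + (70) + (105) + (97) = 518
Area = |Σ|/2 = 259.

259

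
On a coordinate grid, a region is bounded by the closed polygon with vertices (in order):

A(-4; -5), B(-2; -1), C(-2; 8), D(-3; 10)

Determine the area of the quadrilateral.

Σ = (-6) + (-18) + (4) + (55) = 35
Area = |Σ|/2 = 17.5.

17.5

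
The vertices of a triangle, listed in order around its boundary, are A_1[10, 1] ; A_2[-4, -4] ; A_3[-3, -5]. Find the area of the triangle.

9.5

Apply Gauss's area formula: 2A = Σ (x_i·y_{i+1} − x_{i+1}·y_i), indices taken mod 3.
Cross-terms: -36, 8, 47  ⇒  Σ = 19
Area = |Σ|/2 = 9.5.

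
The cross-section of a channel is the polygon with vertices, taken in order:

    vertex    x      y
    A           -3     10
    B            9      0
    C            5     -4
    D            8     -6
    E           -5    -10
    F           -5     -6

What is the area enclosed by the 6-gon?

Σ = (-90) + (-36) + (2) + (-110) + (-20) + (-68) = -322
Area = |Σ|/2 = 161.

161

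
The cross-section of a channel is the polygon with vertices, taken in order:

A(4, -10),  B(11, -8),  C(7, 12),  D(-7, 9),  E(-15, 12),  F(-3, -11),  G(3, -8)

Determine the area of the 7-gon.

Apply the shoelace formula: 2A = Σ (x_i·y_{i+1} − x_{i+1}·y_i), indices taken mod 7.
A→B: (4)(-8) − (11)(-10) = 78
B→C: (11)(12) − (7)(-8) = 188
C→D: (7)(9) − (-7)(12) = 147
D→E: (-7)(12) − (-15)(9) = 51
E→F: (-15)(-11) − (-3)(12) = 201
F→G: (-3)(-8) − (3)(-11) = 57
G→A: (3)(-10) − (4)(-8) = 2
Σ = 724
Area = |Σ|/2 = 362.

362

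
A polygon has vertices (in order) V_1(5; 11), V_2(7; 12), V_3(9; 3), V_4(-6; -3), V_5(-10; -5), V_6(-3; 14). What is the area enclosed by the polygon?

Cross-terms: -17, -87, -9, 0, -155, -103  ⇒  Σ = -371
Area = |Σ|/2 = 185.5.

185.5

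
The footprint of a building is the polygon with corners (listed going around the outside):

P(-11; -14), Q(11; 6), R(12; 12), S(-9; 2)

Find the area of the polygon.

214

Apply the shoelace formula: 2A = Σ (x_i·y_{i+1} − x_{i+1}·y_i), indices taken mod 4.
Cross-terms: 88, 60, 132, 148  ⇒  Σ = 428
Area = |Σ|/2 = 214.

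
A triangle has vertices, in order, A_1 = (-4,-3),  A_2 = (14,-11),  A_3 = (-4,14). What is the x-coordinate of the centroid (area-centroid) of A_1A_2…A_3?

Apply Gauss's area formula. First the cross-terms c_i = x_i·y_{i+1} − x_{i+1}·y_i:
  86, 152, 68  ⇒  2A = 306, A = 153.
Then Σ (x_i + x_{i+1})·c_i = 1836, so x̄ = 1836 / (6·153) = 2.

2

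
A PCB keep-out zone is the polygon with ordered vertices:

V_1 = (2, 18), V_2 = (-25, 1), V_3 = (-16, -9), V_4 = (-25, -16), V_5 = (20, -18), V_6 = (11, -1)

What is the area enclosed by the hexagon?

936

Apply the shoelace formula: 2A = Σ (x_i·y_{i+1} − x_{i+1}·y_i), indices taken mod 6.
V_1→V_2: (2)(1) − (-25)(18) = 452
V_2→V_3: (-25)(-9) − (-16)(1) = 241
V_3→V_4: (-16)(-16) − (-25)(-9) = 31
V_4→V_5: (-25)(-18) − (20)(-16) = 770
V_5→V_6: (20)(-1) − (11)(-18) = 178
V_6→V_1: (11)(18) − (2)(-1) = 200
Σ = 1872
Area = |Σ|/2 = 936.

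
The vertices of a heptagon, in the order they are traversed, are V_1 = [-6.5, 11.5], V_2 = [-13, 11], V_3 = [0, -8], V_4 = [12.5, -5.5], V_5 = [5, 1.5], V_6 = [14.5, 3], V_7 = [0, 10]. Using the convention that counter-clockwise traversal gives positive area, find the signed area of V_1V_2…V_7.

265.75

Apply the shoelace formula: 2A = Σ (x_i·y_{i+1} − x_{i+1}·y_i), indices taken mod 7.
V_1→V_2: (-6.5)(11) − (-13)(11.5) = 78
V_2→V_3: (-13)(-8) − (0)(11) = 104
V_3→V_4: (0)(-5.5) − (12.5)(-8) = 100
V_4→V_5: (12.5)(1.5) − (5)(-5.5) = 46.25
V_5→V_6: (5)(3) − (14.5)(1.5) = -6.75
V_6→V_7: (14.5)(10) − (0)(3) = 145
V_7→V_1: (0)(11.5) − (-6.5)(10) = 65
Σ = 531.5
Signed area = Σ/2 = 265.75 (positive ⇒ counter-clockwise traversal).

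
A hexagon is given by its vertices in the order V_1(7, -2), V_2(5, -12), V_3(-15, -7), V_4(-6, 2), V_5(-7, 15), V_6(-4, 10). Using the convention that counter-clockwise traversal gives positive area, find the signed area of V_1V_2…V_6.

Apply the shoelace formula: 2A = Σ (x_i·y_{i+1} − x_{i+1}·y_i), indices taken mod 6.
Σ = (-74) + (-215) + (-72) + (-76) + (-10) + (-62) = -509
Signed area = Σ/2 = -254.5 (negative ⇒ clockwise traversal).

-254.5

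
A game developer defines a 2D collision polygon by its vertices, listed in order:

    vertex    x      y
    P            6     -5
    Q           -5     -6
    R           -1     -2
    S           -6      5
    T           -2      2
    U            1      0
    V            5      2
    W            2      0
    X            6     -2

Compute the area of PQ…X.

51

Σ = (-61) + (4) + (-17) + (-2) + (-2) + (2) + (-4) + (-4) + (-18) = -102
Area = |Σ|/2 = 51.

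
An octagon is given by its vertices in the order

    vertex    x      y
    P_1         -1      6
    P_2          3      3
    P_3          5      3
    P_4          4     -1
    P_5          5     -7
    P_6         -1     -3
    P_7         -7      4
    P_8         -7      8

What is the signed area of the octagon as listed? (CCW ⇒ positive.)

-88

Σ = (-21) + (-6) + (-17) + (-23) + (-22) + (-25) + (-28) + (-34) = -176
Signed area = Σ/2 = -88 (negative ⇒ clockwise traversal).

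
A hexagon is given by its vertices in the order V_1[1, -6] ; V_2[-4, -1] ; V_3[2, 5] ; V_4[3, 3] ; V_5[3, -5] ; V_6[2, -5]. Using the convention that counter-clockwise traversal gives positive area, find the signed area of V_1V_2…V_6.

Apply the shoelace (surveyor's) formula: 2A = Σ (x_i·y_{i+1} − x_{i+1}·y_i), indices taken mod 6.
Σ = (-25) + (-18) + (-9) + (-24) + (-5) + (-7) = -88
Signed area = Σ/2 = -44 (negative ⇒ clockwise traversal).

-44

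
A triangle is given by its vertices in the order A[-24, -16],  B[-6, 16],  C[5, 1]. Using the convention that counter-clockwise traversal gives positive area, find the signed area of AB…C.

Apply the surveyor's formula: 2A = Σ (x_i·y_{i+1} − x_{i+1}·y_i), indices taken mod 3.
Σ = (-480) + (-86) + (-56) = -622
Signed area = Σ/2 = -311 (negative ⇒ clockwise traversal).

-311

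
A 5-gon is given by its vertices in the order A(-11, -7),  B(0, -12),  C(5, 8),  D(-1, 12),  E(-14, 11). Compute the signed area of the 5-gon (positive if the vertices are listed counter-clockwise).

318

Apply Gauss's area formula: 2A = Σ (x_i·y_{i+1} − x_{i+1}·y_i), indices taken mod 5.
A→B: (-11)(-12) − (0)(-7) = 132
B→C: (0)(8) − (5)(-12) = 60
C→D: (5)(12) − (-1)(8) = 68
D→E: (-1)(11) − (-14)(12) = 157
E→A: (-14)(-7) − (-11)(11) = 219
Σ = 636
Signed area = Σ/2 = 318 (positive ⇒ counter-clockwise traversal).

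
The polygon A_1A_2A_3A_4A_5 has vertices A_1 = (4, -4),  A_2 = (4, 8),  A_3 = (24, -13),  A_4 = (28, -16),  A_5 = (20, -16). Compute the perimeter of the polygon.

74

|A_1A_2| = √((0)² + (12)²) = √144 = 12
|A_2A_3| = √((20)² + (-21)²) = √841 = 29
|A_3A_4| = √((4)² + (-3)²) = √25 = 5
|A_4A_5| = √((-8)² + (0)²) = √64 = 8
|A_5A_1| = √((-16)² + (12)²) = √400 = 20
Perimeter = 12 + 29 + 5 + 8 + 20 = 74.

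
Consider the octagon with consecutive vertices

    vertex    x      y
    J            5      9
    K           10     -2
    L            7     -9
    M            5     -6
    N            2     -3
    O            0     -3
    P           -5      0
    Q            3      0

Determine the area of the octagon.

85

Apply the shoelace formula: 2A = Σ (x_i·y_{i+1} − x_{i+1}·y_i), indices taken mod 8.
J→K: (5)(-2) − (10)(9) = -100
K→L: (10)(-9) − (7)(-2) = -76
L→M: (7)(-6) − (5)(-9) = 3
M→N: (5)(-3) − (2)(-6) = -3
N→O: (2)(-3) − (0)(-3) = -6
O→P: (0)(0) − (-5)(-3) = -15
P→Q: (-5)(0) − (3)(0) = 0
Q→J: (3)(9) − (5)(0) = 27
Σ = -170
Area = |Σ|/2 = 85.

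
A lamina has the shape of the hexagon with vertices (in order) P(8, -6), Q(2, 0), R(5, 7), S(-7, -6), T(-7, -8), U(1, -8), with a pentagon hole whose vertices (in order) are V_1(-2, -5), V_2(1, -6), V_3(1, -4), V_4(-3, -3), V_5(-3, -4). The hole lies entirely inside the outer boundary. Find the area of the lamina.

83.5

Outer boundary:
Apply the surveyor's formula: 2A = Σ (x_i·y_{i+1} − x_{i+1}·y_i), indices taken mod 6.
P→Q: (8)(0) − (2)(-6) = 12
Q→R: (2)(7) − (5)(0) = 14
R→S: (5)(-6) − (-7)(7) = 19
S→T: (-7)(-8) − (-7)(-6) = 14
T→U: (-7)(-8) − (1)(-8) = 64
U→P: (1)(-6) − (8)(-8) = 58
Σ = 181
Area = |Σ|/2 = 90.5.
Hole:
V_1→V_2: (-2)(-6) − (1)(-5) = 17
V_2→V_3: (1)(-4) − (1)(-6) = 2
V_3→V_4: (1)(-3) − (-3)(-4) = -15
V_4→V_5: (-3)(-4) − (-3)(-3) = 3
V_5→V_1: (-3)(-5) − (-2)(-4) = 7
Σ = 14
Area = |Σ|/2 = 7.
Net area = 90.5 − 7 = 83.5.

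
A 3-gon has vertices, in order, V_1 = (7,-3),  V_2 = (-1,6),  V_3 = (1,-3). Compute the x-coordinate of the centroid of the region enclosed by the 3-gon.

7/3

Apply Gauss's area formula. First the cross-terms c_i = x_i·y_{i+1} − x_{i+1}·y_i:
  39, -3, 18  ⇒  2A = 54, A = 27.
Then Σ (x_i + x_{i+1})·c_i = 378, so x̄ = 378 / (6·27) = 7/3.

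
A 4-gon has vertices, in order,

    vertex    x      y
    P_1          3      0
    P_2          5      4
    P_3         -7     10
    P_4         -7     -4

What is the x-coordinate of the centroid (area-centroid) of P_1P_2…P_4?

-37/15

Apply the surveyor's formula. First the cross-terms c_i = x_i·y_{i+1} − x_{i+1}·y_i:
  12, 78, 98, 12  ⇒  2A = 200, A = 100.
Then Σ (x_i + x_{i+1})·c_i = -1480, so x̄ = -1480 / (6·100) = -37/15.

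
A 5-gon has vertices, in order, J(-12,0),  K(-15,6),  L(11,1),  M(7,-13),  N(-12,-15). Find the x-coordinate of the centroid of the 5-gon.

Apply the surveyor's formula. First the cross-terms c_i = x_i·y_{i+1} − x_{i+1}·y_i:
  -72, -81, -150, -261, -180  ⇒  2A = -744, A = -372.
Then Σ (x_i + x_{i+1})·c_i = 5193, so x̄ = 5193 / (6·(-372)) = -577/248.

-577/248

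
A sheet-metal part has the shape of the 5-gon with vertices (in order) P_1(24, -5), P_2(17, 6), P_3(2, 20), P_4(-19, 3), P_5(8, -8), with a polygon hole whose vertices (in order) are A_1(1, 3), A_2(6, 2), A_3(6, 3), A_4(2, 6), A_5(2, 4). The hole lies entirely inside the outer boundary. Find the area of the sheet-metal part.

602.5

Outer boundary:
Σ = (229) + (328) + (386) + (128) + (152) = 1223
Area = |Σ|/2 = 611.5.
Hole:
Apply the shoelace formula: 2A = Σ (x_i·y_{i+1} − x_{i+1}·y_i), indices taken mod 5.
Σ = (-16) + (6) + (30) + (-4) + (2) = 18
Area = |Σ|/2 = 9.
Net area = 611.5 − 9 = 602.5.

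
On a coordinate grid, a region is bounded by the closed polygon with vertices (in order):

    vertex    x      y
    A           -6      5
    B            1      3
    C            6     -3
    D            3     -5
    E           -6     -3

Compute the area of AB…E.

76

Apply the shoelace formula: 2A = Σ (x_i·y_{i+1} − x_{i+1}·y_i), indices taken mod 5.
A→B: (-6)(3) − (1)(5) = -23
B→C: (1)(-3) − (6)(3) = -21
C→D: (6)(-5) − (3)(-3) = -21
D→E: (3)(-3) − (-6)(-5) = -39
E→A: (-6)(5) − (-6)(-3) = -48
Σ = -152
Area = |Σ|/2 = 76.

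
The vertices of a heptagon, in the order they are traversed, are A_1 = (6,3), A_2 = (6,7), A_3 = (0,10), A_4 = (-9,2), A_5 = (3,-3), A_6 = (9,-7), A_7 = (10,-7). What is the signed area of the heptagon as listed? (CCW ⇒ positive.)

140

Σ = (24) + (60) + (90) + (21) + (6) + (7) + (72) = 280
Signed area = Σ/2 = 140 (positive ⇒ counter-clockwise traversal).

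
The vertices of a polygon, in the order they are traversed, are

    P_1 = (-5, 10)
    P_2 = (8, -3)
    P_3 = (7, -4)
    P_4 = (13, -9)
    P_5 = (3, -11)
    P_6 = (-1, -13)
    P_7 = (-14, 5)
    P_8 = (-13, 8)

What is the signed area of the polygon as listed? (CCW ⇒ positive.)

Apply the surveyor's formula: 2A = Σ (x_i·y_{i+1} − x_{i+1}·y_i), indices taken mod 8.
Σ = (-65) + (-11) + (-11) + (-116) + (-50) + (-187) + (-47) + (-90) = -577
Signed area = Σ/2 = -288.5 (negative ⇒ clockwise traversal).

-288.5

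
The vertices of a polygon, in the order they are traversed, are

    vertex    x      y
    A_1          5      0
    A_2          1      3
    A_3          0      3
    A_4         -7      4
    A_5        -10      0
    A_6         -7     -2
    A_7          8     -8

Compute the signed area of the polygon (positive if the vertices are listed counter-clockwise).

Apply the shoelace formula: 2A = Σ (x_i·y_{i+1} − x_{i+1}·y_i), indices taken mod 7.
Cross-terms: 15, 3, 21, 40, 20, 72, 40  ⇒  Σ = 211
Signed area = Σ/2 = 105.5 (positive ⇒ counter-clockwise traversal).

105.5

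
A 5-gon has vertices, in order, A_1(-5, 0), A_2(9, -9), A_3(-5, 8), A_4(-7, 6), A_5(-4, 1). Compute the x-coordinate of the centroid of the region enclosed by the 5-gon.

-32/45

Apply the surveyor's formula. First the cross-terms c_i = x_i·y_{i+1} − x_{i+1}·y_i:
  45, 27, 26, 17, 5  ⇒  2A = 120, A = 60.
Then Σ (x_i + x_{i+1})·c_i = -256, so x̄ = -256 / (6·60) = -32/45.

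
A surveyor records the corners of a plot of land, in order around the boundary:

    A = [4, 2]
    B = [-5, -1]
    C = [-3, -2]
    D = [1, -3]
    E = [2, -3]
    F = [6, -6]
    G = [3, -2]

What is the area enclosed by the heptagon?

26.5

Apply the surveyor's formula: 2A = Σ (x_i·y_{i+1} − x_{i+1}·y_i), indices taken mod 7.
A→B: (4)(-1) − (-5)(2) = 6
B→C: (-5)(-2) − (-3)(-1) = 7
C→D: (-3)(-3) − (1)(-2) = 11
D→E: (1)(-3) − (2)(-3) = 3
E→F: (2)(-6) − (6)(-3) = 6
F→G: (6)(-2) − (3)(-6) = 6
G→A: (3)(2) − (4)(-2) = 14
Σ = 53
Area = |Σ|/2 = 26.5.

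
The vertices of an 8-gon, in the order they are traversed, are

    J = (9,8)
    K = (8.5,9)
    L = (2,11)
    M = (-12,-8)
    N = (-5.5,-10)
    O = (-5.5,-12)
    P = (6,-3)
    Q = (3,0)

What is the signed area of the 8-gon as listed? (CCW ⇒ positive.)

Σ = (13) + (75.5) + (116) + (76) + (11) + (88.5) + (9) + (24) = 413
Signed area = Σ/2 = 206.5 (positive ⇒ counter-clockwise traversal).

206.5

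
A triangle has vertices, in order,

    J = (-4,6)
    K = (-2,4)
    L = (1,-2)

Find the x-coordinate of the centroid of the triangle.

Apply the surveyor's formula. First the cross-terms c_i = x_i·y_{i+1} − x_{i+1}·y_i:
  -4, 0, -2  ⇒  2A = -6, A = -3.
Then Σ (x_i + x_{i+1})·c_i = 30, so x̄ = 30 / (6·(-3)) = -5/3.

-5/3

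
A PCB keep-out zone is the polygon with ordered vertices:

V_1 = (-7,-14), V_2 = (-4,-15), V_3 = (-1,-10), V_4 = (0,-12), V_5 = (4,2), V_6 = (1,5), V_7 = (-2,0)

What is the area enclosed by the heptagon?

95

Apply the shoelace (surveyor's) formula: 2A = Σ (x_i·y_{i+1} − x_{i+1}·y_i), indices taken mod 7.
Σ = (49) + (25) + (12) + (48) + (18) + (10) + (28) = 190
Area = |Σ|/2 = 95.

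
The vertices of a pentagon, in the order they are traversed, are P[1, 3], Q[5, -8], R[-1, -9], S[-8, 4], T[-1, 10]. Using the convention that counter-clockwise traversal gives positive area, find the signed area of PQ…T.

-120.5

Σ = (-23) + (-53) + (-76) + (-76) + (-13) = -241
Signed area = Σ/2 = -120.5 (negative ⇒ clockwise traversal).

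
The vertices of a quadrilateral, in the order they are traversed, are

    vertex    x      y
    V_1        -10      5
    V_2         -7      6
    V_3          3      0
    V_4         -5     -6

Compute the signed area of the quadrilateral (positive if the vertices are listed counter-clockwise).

-73

Apply the shoelace (surveyor's) formula: 2A = Σ (x_i·y_{i+1} − x_{i+1}·y_i), indices taken mod 4.
Cross-terms: -25, -18, -18, -85  ⇒  Σ = -146
Signed area = Σ/2 = -73 (negative ⇒ clockwise traversal).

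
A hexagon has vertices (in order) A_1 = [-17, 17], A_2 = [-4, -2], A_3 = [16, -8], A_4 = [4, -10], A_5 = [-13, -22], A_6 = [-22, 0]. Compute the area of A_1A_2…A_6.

519

A_1→A_2: (-17)(-2) − (-4)(17) = 102
A_2→A_3: (-4)(-8) − (16)(-2) = 64
A_3→A_4: (16)(-10) − (4)(-8) = -128
A_4→A_5: (4)(-22) − (-13)(-10) = -218
A_5→A_6: (-13)(0) − (-22)(-22) = -484
A_6→A_1: (-22)(17) − (-17)(0) = -374
Σ = -1038
Area = |Σ|/2 = 519.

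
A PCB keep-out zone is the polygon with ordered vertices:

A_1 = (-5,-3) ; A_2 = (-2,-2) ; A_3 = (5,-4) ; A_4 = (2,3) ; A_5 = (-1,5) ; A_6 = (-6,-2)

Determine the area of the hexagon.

Apply the shoelace (surveyor's) formula: 2A = Σ (x_i·y_{i+1} − x_{i+1}·y_i), indices taken mod 6.
Σ = (4) + (18) + (23) + (13) + (32) + (8) = 98
Area = |Σ|/2 = 49.

49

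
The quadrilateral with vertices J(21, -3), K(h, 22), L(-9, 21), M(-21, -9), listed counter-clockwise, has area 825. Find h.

Write out the shoelace sum; only the two edges meeting at K involve h:
2·Area = [(21·22 − h·(-3)) + (h·21 − (-9)·22)] + 774
       = 24·h + 1434 = 1650
⇒ h = 9.

9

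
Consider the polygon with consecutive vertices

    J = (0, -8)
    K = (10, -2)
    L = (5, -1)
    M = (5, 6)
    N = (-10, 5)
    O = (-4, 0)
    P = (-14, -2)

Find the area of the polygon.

Apply the shoelace formula: 2A = Σ (x_i·y_{i+1} − x_{i+1}·y_i), indices taken mod 7.
Σ = (80) + (0) + (35) + (85) + (20) + (8) + (112) = 340
Area = |Σ|/2 = 170.

170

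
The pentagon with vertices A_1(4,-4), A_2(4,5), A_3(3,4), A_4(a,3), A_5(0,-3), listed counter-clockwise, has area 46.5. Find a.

Write out the shoelace sum; only the two edges meeting at A_4 involve a:
2·Area = [(3·3 − a·4) + (a·(-3) − 0·3)] + 49
       = -7·a + 58 = 93
⇒ a = -5.

-5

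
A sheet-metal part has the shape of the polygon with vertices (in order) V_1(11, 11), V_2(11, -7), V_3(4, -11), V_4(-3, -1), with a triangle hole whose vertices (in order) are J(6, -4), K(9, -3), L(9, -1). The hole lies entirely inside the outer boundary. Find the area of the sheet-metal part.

172

Outer boundary:
Apply Gauss's area formula: 2A = Σ (x_i·y_{i+1} − x_{i+1}·y_i), indices taken mod 4.
Σ = (-198) + (-93) + (-37) + (-22) = -350
Area = |Σ|/2 = 175.
Hole:
Apply Gauss's area formula: 2A = Σ (x_i·y_{i+1} − x_{i+1}·y_i), indices taken mod 3.
Σ = (18) + (18) + (-30) = 6
Area = |Σ|/2 = 3.
Net area = 175 − 3 = 172.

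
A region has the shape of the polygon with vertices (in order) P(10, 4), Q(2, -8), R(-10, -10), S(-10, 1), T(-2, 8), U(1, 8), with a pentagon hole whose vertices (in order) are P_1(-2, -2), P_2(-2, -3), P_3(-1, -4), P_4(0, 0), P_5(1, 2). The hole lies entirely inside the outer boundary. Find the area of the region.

Outer boundary:
Apply the surveyor's formula: 2A = Σ (x_i·y_{i+1} − x_{i+1}·y_i), indices taken mod 6.
Σ = (-88) + (-100) + (-110) + (-78) + (-24) + (-76) = -476
Area = |Σ|/2 = 238.
Hole:
Apply the shoelace (surveyor's) formula: 2A = Σ (x_i·y_{i+1} − x_{i+1}·y_i), indices taken mod 5.
Cross-terms: 2, 5, 0, 0, 2  ⇒  Σ = 9
Area = |Σ|/2 = 4.5.
Net area = 238 − 4.5 = 233.5.

233.5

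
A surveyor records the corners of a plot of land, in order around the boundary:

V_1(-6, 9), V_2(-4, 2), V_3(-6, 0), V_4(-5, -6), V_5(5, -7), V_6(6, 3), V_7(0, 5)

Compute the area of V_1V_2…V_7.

127

Apply the surveyor's formula: 2A = Σ (x_i·y_{i+1} − x_{i+1}·y_i), indices taken mod 7.
Σ = (24) + (12) + (36) + (65) + (57) + (30) + (30) = 254
Area = |Σ|/2 = 127.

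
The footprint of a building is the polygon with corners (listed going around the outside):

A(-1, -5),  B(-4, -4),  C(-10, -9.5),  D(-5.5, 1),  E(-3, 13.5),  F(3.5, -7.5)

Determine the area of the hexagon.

Apply the surveyor's formula: 2A = Σ (x_i·y_{i+1} − x_{i+1}·y_i), indices taken mod 6.
A→B: (-1)(-4) − (-4)(-5) = -16
B→C: (-4)(-9.5) − (-10)(-4) = -2
C→D: (-10)(1) − (-5.5)(-9.5) = -62.25
D→E: (-5.5)(13.5) − (-3)(1) = -71.25
E→F: (-3)(-7.5) − (3.5)(13.5) = -24.75
F→A: (3.5)(-5) − (-1)(-7.5) = -25
Σ = -201.25
Area = |Σ|/2 = 100.625.

100.625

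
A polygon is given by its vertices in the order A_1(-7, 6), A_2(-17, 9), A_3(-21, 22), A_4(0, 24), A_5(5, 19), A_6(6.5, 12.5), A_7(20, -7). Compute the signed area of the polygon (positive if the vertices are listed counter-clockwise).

Apply Gauss's area formula: 2A = Σ (x_i·y_{i+1} − x_{i+1}·y_i), indices taken mod 7.
Cross-terms: 39, -185, -504, -120, -61, -295.5, 71  ⇒  Σ = -1055.5
Signed area = Σ/2 = -527.75 (negative ⇒ clockwise traversal).

-527.75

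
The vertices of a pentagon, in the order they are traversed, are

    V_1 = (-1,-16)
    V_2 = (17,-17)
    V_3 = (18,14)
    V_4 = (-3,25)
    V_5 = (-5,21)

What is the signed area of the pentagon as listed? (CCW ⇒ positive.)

744

Apply the shoelace formula: 2A = Σ (x_i·y_{i+1} − x_{i+1}·y_i), indices taken mod 5.
V_1→V_2: (-1)(-17) − (17)(-16) = 289
V_2→V_3: (17)(14) − (18)(-17) = 544
V_3→V_4: (18)(25) − (-3)(14) = 492
V_4→V_5: (-3)(21) − (-5)(25) = 62
V_5→V_1: (-5)(-16) − (-1)(21) = 101
Σ = 1488
Signed area = Σ/2 = 744 (positive ⇒ counter-clockwise traversal).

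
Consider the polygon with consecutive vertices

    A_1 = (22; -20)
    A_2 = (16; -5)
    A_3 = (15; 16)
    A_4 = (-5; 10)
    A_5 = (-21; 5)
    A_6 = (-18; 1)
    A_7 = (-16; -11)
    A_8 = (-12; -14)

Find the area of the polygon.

Apply Gauss's area formula: 2A = Σ (x_i·y_{i+1} − x_{i+1}·y_i), indices taken mod 8.
Cross-terms: 210, 331, 230, 185, 69, 214, 92, 548  ⇒  Σ = 1879
Area = |Σ|/2 = 939.5.

939.5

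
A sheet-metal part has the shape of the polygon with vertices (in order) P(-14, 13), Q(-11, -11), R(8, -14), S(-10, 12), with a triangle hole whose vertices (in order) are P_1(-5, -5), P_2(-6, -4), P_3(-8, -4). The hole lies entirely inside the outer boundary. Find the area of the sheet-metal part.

265.5

Outer boundary:
Cross-terms: 297, 242, -44, 38  ⇒  Σ = 533
Area = |Σ|/2 = 266.5.
Hole:
Apply Gauss's area formula: 2A = Σ (x_i·y_{i+1} − x_{i+1}·y_i), indices taken mod 3.
P_1→P_2: (-5)(-4) − (-6)(-5) = -10
P_2→P_3: (-6)(-4) − (-8)(-4) = -8
P_3→P_1: (-8)(-5) − (-5)(-4) = 20
Σ = 2
Area = |Σ|/2 = 1.
Net area = 266.5 − 1 = 265.5.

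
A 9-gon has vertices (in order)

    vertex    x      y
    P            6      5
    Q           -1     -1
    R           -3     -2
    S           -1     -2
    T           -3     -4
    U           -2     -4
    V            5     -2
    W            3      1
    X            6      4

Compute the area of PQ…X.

25.5

Σ = (-1) + (-1) + (4) + (-2) + (4) + (24) + (11) + (6) + (6) = 51
Area = |Σ|/2 = 25.5.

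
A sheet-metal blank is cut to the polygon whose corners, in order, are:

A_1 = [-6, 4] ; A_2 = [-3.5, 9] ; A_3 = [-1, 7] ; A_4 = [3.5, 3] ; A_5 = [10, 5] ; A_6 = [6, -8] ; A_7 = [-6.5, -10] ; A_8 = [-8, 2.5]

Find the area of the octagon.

215.375

Apply the shoelace (surveyor's) formula: 2A = Σ (x_i·y_{i+1} − x_{i+1}·y_i), indices taken mod 8.
Σ = (-40) + (-15.5) + (-27.5) + (-12.5) + (-110) + (-112) + (-96.25) + (-17) = -430.75
Area = |Σ|/2 = 215.375.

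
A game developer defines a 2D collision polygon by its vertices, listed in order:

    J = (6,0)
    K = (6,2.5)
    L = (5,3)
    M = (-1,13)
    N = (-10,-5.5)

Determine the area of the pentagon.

Apply Gauss's area formula: 2A = Σ (x_i·y_{i+1} − x_{i+1}·y_i), indices taken mod 5.
Σ = (15) + (5.5) + (68) + (135.5) + (33) = 257
Area = |Σ|/2 = 128.5.

128.5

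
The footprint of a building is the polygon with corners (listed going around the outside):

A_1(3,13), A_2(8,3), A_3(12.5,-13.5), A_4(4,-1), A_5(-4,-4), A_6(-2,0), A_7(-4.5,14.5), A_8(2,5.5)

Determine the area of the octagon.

A_1→A_2: (3)(3) − (8)(13) = -95
A_2→A_3: (8)(-13.5) − (12.5)(3) = -145.5
A_3→A_4: (12.5)(-1) − (4)(-13.5) = 41.5
A_4→A_5: (4)(-4) − (-4)(-1) = -20
A_5→A_6: (-4)(0) − (-2)(-4) = -8
A_6→A_7: (-2)(14.5) − (-4.5)(0) = -29
A_7→A_8: (-4.5)(5.5) − (2)(14.5) = -53.75
A_8→A_1: (2)(13) − (3)(5.5) = 9.5
Σ = -300.25
Area = |Σ|/2 = 150.125.

150.125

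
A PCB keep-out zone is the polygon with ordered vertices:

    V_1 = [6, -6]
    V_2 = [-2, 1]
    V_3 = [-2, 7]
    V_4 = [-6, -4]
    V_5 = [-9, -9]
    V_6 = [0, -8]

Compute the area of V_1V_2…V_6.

85

Apply the shoelace (surveyor's) formula: 2A = Σ (x_i·y_{i+1} − x_{i+1}·y_i), indices taken mod 6.
Cross-terms: -6, -12, 50, 18, 72, 48  ⇒  Σ = 170
Area = |Σ|/2 = 85.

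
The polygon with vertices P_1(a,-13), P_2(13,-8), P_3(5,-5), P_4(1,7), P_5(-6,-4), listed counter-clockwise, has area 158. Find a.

-4

The doubled signed area Σ (x_i y_{i+1} − x_{i+1} y_i) is linear in a.
With a=0 it equals 300; the coefficient of a is -4 (from the two edges through P_1).
So -4·a + 300 = 2·158 = 316 ⇒ a = -4.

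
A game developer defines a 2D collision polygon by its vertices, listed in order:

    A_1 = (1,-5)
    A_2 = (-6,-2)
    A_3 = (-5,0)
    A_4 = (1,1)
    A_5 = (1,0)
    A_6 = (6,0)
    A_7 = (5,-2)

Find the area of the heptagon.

Apply the surveyor's formula: 2A = Σ (x_i·y_{i+1} − x_{i+1}·y_i), indices taken mod 7.
Cross-terms: -32, -10, -5, -1, 0, -12, -23  ⇒  Σ = -83
Area = |Σ|/2 = 41.5.

41.5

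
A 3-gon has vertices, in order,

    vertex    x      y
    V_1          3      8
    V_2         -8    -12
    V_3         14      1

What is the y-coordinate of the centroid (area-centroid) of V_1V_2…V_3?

Apply Gauss's area formula. First the cross-terms c_i = x_i·y_{i+1} − x_{i+1}·y_i:
  28, 160, 109  ⇒  2A = 297, A = 148.5.
Then Σ (y_i + y_{i+1})·c_i = -891, so ȳ = -891 / (6·148.5) = -1.

-1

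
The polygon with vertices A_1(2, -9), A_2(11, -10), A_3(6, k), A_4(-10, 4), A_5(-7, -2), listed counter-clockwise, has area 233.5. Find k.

9

The doubled signed area Σ (x_i y_{i+1} − x_{i+1} y_i) is linear in k.
With k=0 it equals 278; the coefficient of k is 21 (from the two edges through A_3).
So 21·k + 278 = 2·233.5 = 467 ⇒ k = 9.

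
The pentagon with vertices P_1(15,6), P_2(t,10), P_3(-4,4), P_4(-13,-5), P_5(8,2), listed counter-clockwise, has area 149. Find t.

Write out the shoelace sum; only the two edges meeting at P_2 involve t:
2·Area = [(15·10 − t·6) + (t·4 − (-4)·10)] + 104
       = -2·t + 294 = 298
⇒ t = -2.

-2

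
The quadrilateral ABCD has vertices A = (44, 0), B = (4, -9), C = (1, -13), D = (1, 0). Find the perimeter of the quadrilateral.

|AB| = √((-40)² + (-9)²) = √1681 = 41
|BC| = √((-3)² + (-4)²) = √25 = 5
|CD| = √((0)² + (13)²) = √169 = 13
|DA| = √((43)² + (0)²) = √1849 = 43
Perimeter = 41 + 5 + 13 + 43 = 102.

102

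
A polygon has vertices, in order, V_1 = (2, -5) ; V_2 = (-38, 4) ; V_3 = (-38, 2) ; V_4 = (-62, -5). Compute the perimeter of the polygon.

132

|V_1V_2| = √((-40)² + (9)²) = √1681 = 41
|V_2V_3| = √((0)² + (-2)²) = √4 = 2
|V_3V_4| = √((-24)² + (-7)²) = √625 = 25
|V_4V_1| = √((64)² + (0)²) = √4096 = 64
Perimeter = 41 + 2 + 25 + 64 = 132.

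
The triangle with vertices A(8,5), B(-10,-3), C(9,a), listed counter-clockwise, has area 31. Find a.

The doubled signed area Σ (x_i y_{i+1} − x_{i+1} y_i) is linear in a.
With a=0 it equals 98; the coefficient of a is -18 (from the two edges through C).
So -18·a + 98 = 2·31 = 62 ⇒ a = 2.

2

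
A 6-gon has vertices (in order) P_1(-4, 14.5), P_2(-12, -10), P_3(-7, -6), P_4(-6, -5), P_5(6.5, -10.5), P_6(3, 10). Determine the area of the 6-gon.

245.25

Apply the surveyor's formula: 2A = Σ (x_i·y_{i+1} − x_{i+1}·y_i), indices taken mod 6.
Σ = (214) + (2) + (-1) + (95.5) + (96.5) + (83.5) = 490.5
Area = |Σ|/2 = 245.25.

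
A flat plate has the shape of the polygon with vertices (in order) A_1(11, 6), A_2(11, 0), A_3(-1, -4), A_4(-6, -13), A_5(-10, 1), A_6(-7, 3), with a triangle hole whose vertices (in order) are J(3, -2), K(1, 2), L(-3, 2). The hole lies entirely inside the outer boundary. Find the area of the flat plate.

Outer boundary:
Apply the shoelace formula: 2A = Σ (x_i·y_{i+1} − x_{i+1}·y_i), indices taken mod 6.
Σ = (-66) + (-44) + (-11) + (-136) + (-23) + (-75) = -355
Area = |Σ|/2 = 177.5.
Hole:
Apply the shoelace (surveyor's) formula: 2A = Σ (x_i·y_{i+1} − x_{i+1}·y_i), indices taken mod 3.
J→K: (3)(2) − (1)(-2) = 8
K→L: (1)(2) − (-3)(2) = 8
L→J: (-3)(-2) − (3)(2) = 0
Σ = 16
Area = |Σ|/2 = 8.
Net area = 177.5 − 8 = 169.5.

169.5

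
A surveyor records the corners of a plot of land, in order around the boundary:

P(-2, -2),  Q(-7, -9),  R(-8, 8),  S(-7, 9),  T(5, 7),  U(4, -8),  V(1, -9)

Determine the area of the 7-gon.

175

Apply the surveyor's formula: 2A = Σ (x_i·y_{i+1} − x_{i+1}·y_i), indices taken mod 7.
P→Q: (-2)(-9) − (-7)(-2) = 4
Q→R: (-7)(8) − (-8)(-9) = -128
R→S: (-8)(9) − (-7)(8) = -16
S→T: (-7)(7) − (5)(9) = -94
T→U: (5)(-8) − (4)(7) = -68
U→V: (4)(-9) − (1)(-8) = -28
V→P: (1)(-2) − (-2)(-9) = -20
Σ = -350
Area = |Σ|/2 = 175.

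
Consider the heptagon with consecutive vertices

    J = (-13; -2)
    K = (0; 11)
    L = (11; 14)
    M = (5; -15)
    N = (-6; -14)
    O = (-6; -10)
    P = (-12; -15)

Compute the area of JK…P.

442

J→K: (-13)(11) − (0)(-2) = -143
K→L: (0)(14) − (11)(11) = -121
L→M: (11)(-15) − (5)(14) = -235
M→N: (5)(-14) − (-6)(-15) = -160
N→O: (-6)(-10) − (-6)(-14) = -24
O→P: (-6)(-15) − (-12)(-10) = -30
P→J: (-12)(-2) − (-13)(-15) = -171
Σ = -884
Area = |Σ|/2 = 442.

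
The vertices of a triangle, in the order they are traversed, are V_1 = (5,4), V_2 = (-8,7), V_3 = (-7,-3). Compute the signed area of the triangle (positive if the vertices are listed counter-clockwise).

63.5

V_1→V_2: (5)(7) − (-8)(4) = 67
V_2→V_3: (-8)(-3) − (-7)(7) = 73
V_3→V_1: (-7)(4) − (5)(-3) = -13
Σ = 127
Signed area = Σ/2 = 63.5 (positive ⇒ counter-clockwise traversal).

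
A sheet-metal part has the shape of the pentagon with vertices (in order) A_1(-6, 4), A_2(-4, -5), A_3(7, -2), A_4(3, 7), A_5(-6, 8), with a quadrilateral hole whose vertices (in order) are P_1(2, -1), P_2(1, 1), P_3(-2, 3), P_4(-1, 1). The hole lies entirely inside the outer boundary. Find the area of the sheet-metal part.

Outer boundary:
Apply the shoelace formula: 2A = Σ (x_i·y_{i+1} − x_{i+1}·y_i), indices taken mod 5.
A_1→A_2: (-6)(-5) − (-4)(4) = 46
A_2→A_3: (-4)(-2) − (7)(-5) = 43
A_3→A_4: (7)(7) − (3)(-2) = 55
A_4→A_5: (3)(8) − (-6)(7) = 66
A_5→A_1: (-6)(4) − (-6)(8) = 24
Σ = 234
Area = |Σ|/2 = 117.
Hole:
Apply the shoelace (surveyor's) formula: 2A = Σ (x_i·y_{i+1} − x_{i+1}·y_i), indices taken mod 4.
P_1→P_2: (2)(1) − (1)(-1) = 3
P_2→P_3: (1)(3) − (-2)(1) = 5
P_3→P_4: (-2)(1) − (-1)(3) = 1
P_4→P_1: (-1)(-1) − (2)(1) = -1
Σ = 8
Area = |Σ|/2 = 4.
Net area = 117 − 4 = 113.

113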